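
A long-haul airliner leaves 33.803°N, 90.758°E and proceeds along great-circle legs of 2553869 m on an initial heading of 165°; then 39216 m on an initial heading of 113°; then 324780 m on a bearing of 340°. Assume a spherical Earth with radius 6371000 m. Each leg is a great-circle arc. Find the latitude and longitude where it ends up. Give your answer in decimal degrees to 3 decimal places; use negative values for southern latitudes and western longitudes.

latitude 14.086°, longitude 95.975°

Apply the spherical direct solution leg by leg, carrying full precision between legs.
Leg 1: from (33.803°, 90.758°), δ = 2553869/6371000 = 0.400858 rad, θ = 165° → φ = 11.481°, λ = 96.673°.
Leg 2: from (11.481°, 96.673°), δ = 39216/6371000 = 0.006155 rad, θ = 113° → φ = 11.343°, λ = 97.004°.
Leg 3: from (11.343°, 97.004°), δ = 324780/6371000 = 0.050978 rad, θ = 340° → φ = 14.086°, λ = 95.975°.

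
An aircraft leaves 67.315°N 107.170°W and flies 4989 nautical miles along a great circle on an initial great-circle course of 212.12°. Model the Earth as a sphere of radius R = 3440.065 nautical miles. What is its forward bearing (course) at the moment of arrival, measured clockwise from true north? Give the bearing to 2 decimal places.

final bearing 192.12°

The arc subtends δ = 4989/3440.065 = 1.450263 rad at the centre.
Start latitude φ₁ = 1.174868 rad; initial bearing θ = 3.702192 rad.
Destination latitude: φ₂ = arcsin( sin φ₁ cos δ + cos φ₁ sin δ cos θ ) = arcsin(-0.213324) = -12.317°.
Δλ = atan2( sin θ sin δ cos φ₁ , cos δ − sin φ₁ sin φ₂ ) = atan2(-0.203568, 0.317063) = -0.570761 rad = -32.702°.
λ₂ = λ₁ + Δλ = -139.872°.
The forward bearing on arrival equals the back-azimuth from the destination plus 180°.
Back-azimuth from P₂ (-12.32°, -139.87°) to P₁ (67.31°, -107.17°), with Δλ' = λ₁ − λ₂ = 32.70°: atan2( sin Δλ' cos φ₁ , cos φ₂ sin φ₁ − sin φ₂ cos φ₁ cos Δλ' ) = 12.12°.
Final bearing = (12.12° + 180°) mod 360° = 192.12°.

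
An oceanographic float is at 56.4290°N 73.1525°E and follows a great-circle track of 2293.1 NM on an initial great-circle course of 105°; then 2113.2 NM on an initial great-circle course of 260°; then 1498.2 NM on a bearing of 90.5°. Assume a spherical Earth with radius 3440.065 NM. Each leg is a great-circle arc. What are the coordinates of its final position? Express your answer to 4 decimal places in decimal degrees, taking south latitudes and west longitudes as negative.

Apply the spherical direct solution leg by leg, carrying full precision between legs.
Leg 1: from (56.4290°, 73.1525°), δ = 2293.1/3440.065 = 0.666586 rad, θ = 105° → φ = 34.4962°, λ = 119.5931°.
Leg 2: from (34.4962°, 119.5931°), δ = 2113.2/3440.065 = 0.614291 rad, θ = 260° → φ = 22.3538°, λ = 81.7324°.
Leg 3: from (22.3538°, 81.7324°), δ = 1498.2/3440.065 = 0.435515 rad, θ = 90.5° → φ = 19.9633°, λ = 108.4011°.

latitude 19.9633°, longitude 108.4011°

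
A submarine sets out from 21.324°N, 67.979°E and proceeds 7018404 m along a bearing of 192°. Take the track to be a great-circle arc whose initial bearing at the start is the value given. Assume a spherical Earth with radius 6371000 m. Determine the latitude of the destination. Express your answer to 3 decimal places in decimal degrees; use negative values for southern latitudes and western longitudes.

latitude -40.413°

The arc subtends δ = 7018404/6371000 = 1.101617 rad at the centre.
With φ₁ = 21.324° = 0.372174 rad and θ = 192° = 3.351032 rad:
Destination latitude: φ₂ = arcsin( sin φ₁ cos δ + cos φ₁ sin δ cos θ ) = arcsin(-0.648298) = -40.413°.
Δλ = atan2( sin θ sin δ cos φ₁ , cos δ − sin φ₁ sin φ₂ ) = atan2(-0.172749, 0.687902) = -0.246037 rad = -14.097°.
Hence λ₂ = 67.979° + -14.097° = 53.882°.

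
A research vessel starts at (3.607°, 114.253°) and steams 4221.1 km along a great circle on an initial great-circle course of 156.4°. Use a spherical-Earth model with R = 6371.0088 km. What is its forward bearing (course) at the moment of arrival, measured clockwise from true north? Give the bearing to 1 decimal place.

final bearing 152.3°

δ = 4221.1/6371.0088 = 0.662548 rad (37.9612°).
Converting: φ₁ = 0.062954 rad, θ = 2.729695 rad.
sin φ₂ = sin φ₁ cos δ + cos φ₁ sin δ cos θ = (0.062912)(0.788427) + (0.998019)(0.615128)(-0.916363) = -0.512962
φ₂ = asin(-0.512962) = -0.538631 rad = -30.861°.
Then Δλ = atan2(0.245778, 0.820699) = 0.290974 rad, from sin θ sin δ cos φ₁ over cos δ − sin φ₁ sin φ₂.
Hence λ₂ = 114.253° + 16.672° = 130.925°.
The forward bearing on arrival equals the back-azimuth from the destination plus 180°.
Back-azimuth from P₂ (-30.9°, 130.9°) to P₁ (3.6°, 114.3°), with Δλ' = λ₁ − λ₂ = -16.7°: atan2( sin Δλ' cos φ₁ , cos φ₂ sin φ₁ − sin φ₂ cos φ₁ cos Δλ' ) = 332.3°.
Final bearing = (332.3° + 180°) mod 360° = 152.3°.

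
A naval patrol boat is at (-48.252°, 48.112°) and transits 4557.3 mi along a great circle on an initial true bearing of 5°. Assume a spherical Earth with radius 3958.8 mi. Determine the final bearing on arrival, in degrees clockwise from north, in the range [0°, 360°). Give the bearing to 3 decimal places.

δ = 4557.3/3958.8 = 1.151182 rad (65.9579°).
Converting: φ₁ = -0.842156 rad, θ = 0.087266 rad.
Destination latitude: φ₂ = arcsin( sin φ₁ cos δ + cos φ₁ sin δ cos θ ) = arcsin(0.301817) = 17.567°.
For the longitude increment, Δλ = atan2( sin θ sin δ cos φ₁, cos δ − sin φ₁ sin φ₂ ) = atan2(0.052999, 0.632588) = 4.789°.
Hence λ₂ = 48.112° + 4.789° = 52.901°.
The forward bearing on arrival equals the back-azimuth from the destination plus 180°.
Back-azimuth from P₂ (17.567°, 52.901°) to P₁ (-48.252°, 48.112°), with Δλ' = λ₁ − λ₂ = -4.789°: atan2( sin Δλ' cos φ₁ , cos φ₂ sin φ₁ − sin φ₂ cos φ₁ cos Δλ' ) = 183.490°.
Final bearing = (183.490° + 180°) mod 360° = 3.490°.

final bearing 3.490°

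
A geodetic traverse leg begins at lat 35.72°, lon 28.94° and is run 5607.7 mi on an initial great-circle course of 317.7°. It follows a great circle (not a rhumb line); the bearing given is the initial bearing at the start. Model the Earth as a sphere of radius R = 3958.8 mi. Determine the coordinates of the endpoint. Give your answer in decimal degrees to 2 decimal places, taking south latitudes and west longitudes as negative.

δ = 5607.7/3958.8 = 1.416515 rad (81.1603°).
Converting: φ₁ = 0.623432 rad, θ = 5.544911 rad.
Applying the spherical law of cosines for sides, sin φ₂ = sin φ₁ cos δ + cos φ₁ sin δ cos θ = 0.683075, so φ₂ = 43.08°.
Then Δλ = atan2(-0.539915, -0.245126) = -1.996979 rad, from sin θ sin δ cos φ₁ over cos δ − sin φ₁ sin φ₂.
λ₂ = 28.94° + -114.42° = -85.48°.

latitude 43.08°, longitude -85.48°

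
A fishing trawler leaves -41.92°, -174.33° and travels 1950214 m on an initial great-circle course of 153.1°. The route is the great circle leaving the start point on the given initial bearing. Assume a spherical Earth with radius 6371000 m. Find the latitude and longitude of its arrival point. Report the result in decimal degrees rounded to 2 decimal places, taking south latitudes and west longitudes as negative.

latitude -56.82°, longitude -159.90°

δ = 1950214/6371000 = 0.306108 rad (17.5387°).
Converting: φ₁ = -0.731642 rad, θ = 2.672099 rad.
Applying the spherical law of cosines for sides, sin φ₂ = sin φ₁ cos δ + cos φ₁ sin δ cos θ = -0.837001, so φ₂ = -56.82°.
Then Δλ = atan2(0.101448, 0.394320) = 0.251814 rad, from sin θ sin δ cos φ₁ over cos δ − sin φ₁ sin φ₂.
λ₂ = λ₁ + Δλ = -159.90°.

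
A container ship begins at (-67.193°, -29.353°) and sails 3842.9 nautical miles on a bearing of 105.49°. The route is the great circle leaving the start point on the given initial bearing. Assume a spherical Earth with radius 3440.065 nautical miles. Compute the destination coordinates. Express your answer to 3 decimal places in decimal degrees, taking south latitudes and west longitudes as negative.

Central angle δ = d/R = 1.117101 rad.
Converting: φ₁ = -1.172739 rad, θ = 1.841148 rad.
Applying the spherical law of cosines for sides, sin φ₂ = sin φ₁ cos δ + cos φ₁ sin δ cos θ = -0.497073, so φ₂ = -29.807°.
Then Δλ = atan2(0.335758, -0.019920) = 1.630056 rad, from sin θ sin δ cos φ₁ over cos δ − sin φ₁ sin φ₂.
λ₂ = λ₁ + Δλ = 64.042°.

latitude -29.807°, longitude 64.042°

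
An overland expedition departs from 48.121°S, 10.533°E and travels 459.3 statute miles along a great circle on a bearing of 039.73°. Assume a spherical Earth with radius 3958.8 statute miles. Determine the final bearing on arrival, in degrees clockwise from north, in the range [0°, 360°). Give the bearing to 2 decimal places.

Central angle δ = d/R = 0.116020 rad.
With φ₁ = -48.121° = -0.839870 rad and θ = 39.73° = 0.693419 rad:
Applying the spherical law of cosines for sides, sin φ₂ = sin φ₁ cos δ + cos φ₁ sin δ cos θ = -0.680120, so φ₂ = -42.853°.
Then Δλ = atan2(0.049393, 0.486890) = 0.101100 rad, from sin θ sin δ cos φ₁ over cos δ − sin φ₁ sin φ₂.
Hence λ₂ = 10.533° + 5.793° = 16.326°.
The forward bearing on arrival equals the back-azimuth from the destination plus 180°.
Back-azimuth from P₂ (-42.85°, 16.33°) to P₁ (-48.12°, 10.53°), with Δλ' = λ₁ − λ₂ = -5.79°: atan2( sin Δλ' cos φ₁ , cos φ₂ sin φ₁ − sin φ₂ cos φ₁ cos Δλ' ) = 215.59°.
Final bearing = (215.59° + 180°) mod 360° = 35.59°.

final bearing 35.59°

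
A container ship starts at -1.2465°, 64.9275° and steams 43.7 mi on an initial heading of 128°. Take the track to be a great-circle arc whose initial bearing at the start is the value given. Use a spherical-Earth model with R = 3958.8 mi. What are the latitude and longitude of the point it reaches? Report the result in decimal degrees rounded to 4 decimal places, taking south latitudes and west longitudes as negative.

latitude -1.6358°, longitude 65.4261°

Central angle δ = d/R = 0.011039 rad.
With φ₁ = -1.2465° = -0.021756 rad and θ = 128° = 2.234021 rad:
Destination latitude: φ₂ = arcsin( sin φ₁ cos δ + cos φ₁ sin δ cos θ ) = arcsin(-0.028547) = -1.6358°.
For the longitude increment, Δλ = atan2( sin θ sin δ cos φ₁, cos δ − sin φ₁ sin φ₂ ) = atan2(0.008696, 0.999318) = 0.4986°.
Hence λ₂ = 64.9275° + 0.4986° = 65.4261°.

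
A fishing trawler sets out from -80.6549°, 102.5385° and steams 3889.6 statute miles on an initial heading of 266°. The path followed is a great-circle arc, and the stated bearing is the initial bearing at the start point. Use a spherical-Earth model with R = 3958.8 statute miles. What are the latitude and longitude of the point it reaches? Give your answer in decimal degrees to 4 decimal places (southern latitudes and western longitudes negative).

Central angle δ = d/R = 0.982520 rad.
With φ₁ = -80.6549° = -1.407694 rad and θ = 266° = 4.642576 rad:
Applying the spherical law of cosines for sides, sin φ₂ = sin φ₁ cos δ + cos φ₁ sin δ cos θ = -0.556986, so φ₂ = -33.8476°.
For the longitude increment, Δλ = atan2( sin θ sin δ cos φ₁, cos δ − sin φ₁ sin φ₂ ) = atan2(-0.134755, 0.005334) = -87.7332°.
λ₂ = λ₁ + Δλ = 14.8053°.

latitude -33.8476°, longitude 14.8053°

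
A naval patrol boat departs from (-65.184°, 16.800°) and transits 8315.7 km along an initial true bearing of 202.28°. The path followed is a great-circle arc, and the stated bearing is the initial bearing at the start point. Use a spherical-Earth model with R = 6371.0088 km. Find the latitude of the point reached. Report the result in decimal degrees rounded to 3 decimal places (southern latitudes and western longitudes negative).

Angular distance δ = d/R = 8315.7 / 6371.0088 = 1.305241 rad.
Converting: φ₁ = -1.137675 rad, θ = 3.530452 rad.
sin φ₂ = sin φ₁ cos δ + cos φ₁ sin δ cos θ = (-0.907660)(0.262445) + (0.419706)(0.964947)(-0.925342) = -0.612969
φ₂ = asin(-0.612969) = -0.659813 rad = -37.804°.
Δλ = atan2( sin θ sin δ cos φ₁ , cos δ − sin φ₁ sin φ₂ ) = atan2(-0.153546, -0.293922) = -2.660182 rad = -152.417°.
λ₂ = λ₁ + Δλ = -135.617°.

latitude -37.804°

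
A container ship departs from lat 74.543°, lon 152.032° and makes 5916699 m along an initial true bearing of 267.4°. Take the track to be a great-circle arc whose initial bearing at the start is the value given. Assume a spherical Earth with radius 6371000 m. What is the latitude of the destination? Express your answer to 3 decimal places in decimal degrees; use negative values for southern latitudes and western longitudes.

δ = 5916699/6371000 = 0.928692 rad (53.2102°).
Converting: φ₁ = 1.301021 rad, θ = 4.667010 rad.
sin φ₂ = sin φ₁ cos δ + cos φ₁ sin δ cos θ = (0.963831)(0.598882) + (0.266515)(0.800838)(-0.045363) = 0.567539
φ₂ = asin(0.567539) = 0.603513 rad = 34.579°.
For the longitude increment, Δλ = atan2( sin θ sin δ cos φ₁, cos δ − sin φ₁ sin φ₂ ) = atan2(-0.213216, 0.051871) = -76.327°.
λ₂ = 152.032° + -76.327° = 75.705°.

latitude 34.579°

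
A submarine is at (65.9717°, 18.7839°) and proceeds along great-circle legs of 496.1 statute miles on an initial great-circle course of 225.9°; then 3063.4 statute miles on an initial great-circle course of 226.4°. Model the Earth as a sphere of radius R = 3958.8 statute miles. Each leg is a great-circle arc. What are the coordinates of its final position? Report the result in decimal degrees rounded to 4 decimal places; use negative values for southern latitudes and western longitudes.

Apply the spherical direct solution leg by leg, carrying full precision between legs.
Leg 1: from (65.9717°, 18.7839°), δ = 496.1/3958.8 = 0.125316 rad, θ = 225.9° → φ = 60.5476°, λ = 8.2659°.
Leg 2: from (60.5476°, 8.2659°), δ = 3063.4/3958.8 = 0.773820 rad, θ = 226.4° → φ = 22.6955°, λ = -25.0039°.

latitude 22.6955°, longitude -25.0039°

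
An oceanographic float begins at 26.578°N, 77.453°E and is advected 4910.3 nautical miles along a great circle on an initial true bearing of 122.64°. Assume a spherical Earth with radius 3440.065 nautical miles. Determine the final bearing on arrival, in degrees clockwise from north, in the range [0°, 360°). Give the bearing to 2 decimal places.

final bearing 124.20°

The arc subtends δ = 4910.3/3440.065 = 1.427386 rad at the centre.
Converting: φ₁ = 0.463874 rad, θ = 2.140472 rad.
Applying the spherical law of cosines for sides, sin φ₂ = sin φ₁ cos δ + cos φ₁ sin δ cos θ = -0.413466, so φ₂ = -24.423°.
For the longitude increment, Δλ = atan2( sin θ sin δ cos φ₁, cos δ − sin φ₁ sin φ₂ ) = atan2(0.745360, 0.327911) = 66.254°.
λ₂ = 77.453° + 66.254° = 143.707°.
The forward bearing on arrival equals the back-azimuth from the destination plus 180°.
Back-azimuth from P₂ (-24.42°, 143.71°) to P₁ (26.58°, 77.45°), with Δλ' = λ₁ − λ₂ = -66.25°: atan2( sin Δλ' cos φ₁ , cos φ₂ sin φ₁ − sin φ₂ cos φ₁ cos Δλ' ) = 304.20°.
Final bearing = (304.20° + 180°) mod 360° = 124.20°.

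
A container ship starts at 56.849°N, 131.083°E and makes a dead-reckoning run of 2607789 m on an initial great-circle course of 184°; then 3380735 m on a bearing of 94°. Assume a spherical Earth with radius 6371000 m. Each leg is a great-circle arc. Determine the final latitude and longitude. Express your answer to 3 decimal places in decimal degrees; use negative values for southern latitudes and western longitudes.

Apply the spherical direct solution leg by leg, carrying full precision between legs.
Leg 1: from (56.849°, 131.083°), δ = 2607789/6371000 = 0.409322 rad, θ = 184° → φ = 33.433°, λ = 129.177°.
Leg 2: from (33.433°, 129.177°), δ = 3380735/6371000 = 0.530644 rad, θ = 94° → φ = 26.470°, λ = 163.508°.

latitude 26.470°, longitude 163.508°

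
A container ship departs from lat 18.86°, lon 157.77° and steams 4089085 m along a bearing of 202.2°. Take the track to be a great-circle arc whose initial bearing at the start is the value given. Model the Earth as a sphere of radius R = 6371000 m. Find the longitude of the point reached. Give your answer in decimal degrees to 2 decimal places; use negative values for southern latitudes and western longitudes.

Central angle δ = d/R = 0.641828 rad.
Start latitude φ₁ = 0.329169 rad; initial bearing θ = 3.529056 rad.
Applying the spherical law of cosines for sides, sin φ₂ = sin φ₁ cos δ + cos φ₁ sin δ cos θ = -0.265594, so φ₂ = -15.40°.
Δλ = atan2( sin θ sin δ cos φ₁ , cos δ − sin φ₁ sin φ₂ ) = atan2(-0.214054, 0.886858) = -0.236833 rad = -13.57°.
λ₂ = λ₁ + Δλ = 144.20°.

longitude 144.20°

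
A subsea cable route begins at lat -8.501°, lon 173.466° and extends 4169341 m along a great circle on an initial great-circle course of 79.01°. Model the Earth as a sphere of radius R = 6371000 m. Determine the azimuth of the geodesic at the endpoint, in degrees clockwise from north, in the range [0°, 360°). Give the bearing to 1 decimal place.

Angular distance δ = d/R = 4169341 / 6371000 = 0.654425 rad.
Start latitude φ₁ = -0.148370 rad; initial bearing θ = 1.378985 rad.
Applying the spherical law of cosines for sides, sin φ₂ = sin φ₁ cos δ + cos φ₁ sin δ cos θ = -0.002519, so φ₂ = -0.144°.
Then Δλ = atan2(0.590975, 0.793026) = 0.640432 rad, from sin θ sin δ cos φ₁ over cos δ − sin φ₁ sin φ₂.
λ₂ = 173.466° + 36.694° = 210.160°, normalized to (−180°, 180°] → -149.840°.
The forward bearing on arrival equals the back-azimuth from the destination plus 180°.
Back-azimuth from P₂ (-0.1°, -149.8°) to P₁ (-8.5°, 173.5°), with Δλ' = λ₁ − λ₂ = 323.3°: atan2( sin Δλ' cos φ₁ , cos φ₂ sin φ₁ − sin φ₂ cos φ₁ cos Δλ' ) = 256.1°.
Final bearing = (256.1° + 180°) mod 360° = 76.1°.

final bearing 76.1°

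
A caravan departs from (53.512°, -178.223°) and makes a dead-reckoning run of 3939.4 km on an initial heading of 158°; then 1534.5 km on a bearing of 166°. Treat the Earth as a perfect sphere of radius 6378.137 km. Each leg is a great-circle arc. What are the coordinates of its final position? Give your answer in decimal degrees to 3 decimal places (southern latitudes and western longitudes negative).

Apply the spherical direct solution leg by leg, carrying full precision between legs.
Leg 1: from (53.512°, -178.223°), δ = 3939.4/6378.137 = 0.617641 rad, θ = 158° → φ = 19.642°, λ = -164.906°.
Leg 2: from (19.642°, -164.906°), δ = 1534.5/6378.137 = 0.240587 rad, θ = 166° → φ = 6.242°, λ = -161.581°.

latitude 6.242°, longitude -161.581°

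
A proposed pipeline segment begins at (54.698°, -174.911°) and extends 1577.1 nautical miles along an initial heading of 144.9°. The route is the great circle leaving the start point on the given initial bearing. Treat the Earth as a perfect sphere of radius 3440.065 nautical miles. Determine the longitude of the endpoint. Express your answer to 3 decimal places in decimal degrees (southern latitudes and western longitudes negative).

longitude -157.545°

The arc subtends δ = 1577.1/3440.065 = 0.458451 rad at the centre.
With φ₁ = 54.698° = 0.954660 rad and θ = 144.9° = 2.528982 rad:
Destination latitude: φ₂ = arcsin( sin φ₁ cos δ + cos φ₁ sin δ cos θ ) = arcsin(0.522604) = 31.507°.
Then Δλ = atan2(0.147057, 0.470233) = 0.303096 rad, from sin θ sin δ cos φ₁ over cos δ − sin φ₁ sin φ₂.
λ₂ = λ₁ + Δλ = -157.545°.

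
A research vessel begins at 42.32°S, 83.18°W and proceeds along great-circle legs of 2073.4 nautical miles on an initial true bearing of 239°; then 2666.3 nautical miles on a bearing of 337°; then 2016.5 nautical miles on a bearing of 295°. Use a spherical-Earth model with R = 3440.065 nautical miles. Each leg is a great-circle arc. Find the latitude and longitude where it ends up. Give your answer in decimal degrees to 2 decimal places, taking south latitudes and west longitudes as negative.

latitude 6.60°, longitude -179.19°

Apply the spherical direct solution leg by leg, carrying full precision between legs.
Leg 1: from (-42.32°, -83.18°), δ = 2073.4/3440.065 = 0.602721 rad, θ = 239° → φ = -50.40°, λ = -132.85°.
Leg 2: from (-50.40°, -132.85°), δ = 2666.3/3440.065 = 0.775073 rad, θ = 337° → φ = -8.04°, λ = -148.88°.
Leg 3: from (-8.04°, -148.88°), δ = 2016.5/3440.065 = 0.586181 rad, θ = 295° → φ = 6.60°, λ = -179.19°.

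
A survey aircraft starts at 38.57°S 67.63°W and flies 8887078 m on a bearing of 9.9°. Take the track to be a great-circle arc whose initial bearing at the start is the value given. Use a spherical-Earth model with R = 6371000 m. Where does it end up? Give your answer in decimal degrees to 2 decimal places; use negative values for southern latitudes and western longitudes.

latitude 40.48°, longitude -54.77°

δ = 8887078/6371000 = 1.394927 rad (79.9234°).
Start latitude φ₁ = -0.673173 rad; initial bearing θ = 0.172788 rad.
Destination latitude: φ₂ = arcsin( sin φ₁ cos δ + cos φ₁ sin δ cos θ ) = arcsin(0.649239) = 40.48°.
Then Δλ = atan2(0.132349, 0.579746) = 0.224441 rad, from sin θ sin δ cos φ₁ over cos δ − sin φ₁ sin φ₂.
λ₂ = -67.63° + 12.86° = -54.77°.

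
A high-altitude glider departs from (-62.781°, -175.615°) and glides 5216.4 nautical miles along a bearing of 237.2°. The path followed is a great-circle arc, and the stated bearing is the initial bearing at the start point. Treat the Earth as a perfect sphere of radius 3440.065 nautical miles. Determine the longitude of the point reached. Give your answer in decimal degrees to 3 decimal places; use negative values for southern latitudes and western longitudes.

Central angle δ = d/R = 1.516367 rad.
With φ₁ = -62.781° = -1.095735 rad and θ = 237.2° = 4.139921 rad:
Destination latitude: φ₂ = arcsin( sin φ₁ cos δ + cos φ₁ sin δ cos θ ) = arcsin(-0.295785) = -17.205°.
Δλ = atan2( sin θ sin δ cos φ₁ , cos δ − sin φ₁ sin φ₂ ) = atan2(-0.383900, -0.208628) = -2.068593 rad = -118.522°.
λ₂ = -175.615° + -118.522° = -294.137°, normalized to (−180°, 180°] → 65.863°.

longitude 65.863°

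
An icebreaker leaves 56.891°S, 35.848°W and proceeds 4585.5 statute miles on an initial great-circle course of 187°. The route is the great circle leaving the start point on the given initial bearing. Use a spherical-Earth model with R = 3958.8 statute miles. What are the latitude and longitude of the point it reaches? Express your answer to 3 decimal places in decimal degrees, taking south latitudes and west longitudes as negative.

latitude -56.355°, longitude 155.778°

Angular distance δ = d/R = 4585.5 / 3958.8 = 1.158306 rad.
Converting: φ₁ = -0.992935 rad, θ = 3.263766 rad.
Destination latitude: φ₂ = arcsin( sin φ₁ cos δ + cos φ₁ sin δ cos θ ) = arcsin(-0.832489) = -56.355°.
Δλ = atan2( sin θ sin δ cos φ₁ , cos δ − sin φ₁ sin φ₂ ) = atan2(-0.060986, -0.296428) = -2.938689 rad = -168.374°.
λ₂ = -35.848° + -168.374° = -204.222°, normalized to (−180°, 180°] → 155.778°.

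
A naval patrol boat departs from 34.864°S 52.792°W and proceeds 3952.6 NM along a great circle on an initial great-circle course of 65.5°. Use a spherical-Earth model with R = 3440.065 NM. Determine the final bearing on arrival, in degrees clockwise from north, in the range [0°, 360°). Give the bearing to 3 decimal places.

final bearing 48.488°

Central angle δ = d/R = 1.148990 rad.
With φ₁ = -34.864° = -0.608492 rad and θ = 65.5° = 1.143191 rad:
Applying the spherical law of cosines for sides, sin φ₂ = sin φ₁ cos δ + cos φ₁ sin δ cos θ = 0.076406, so φ₂ = 4.382°.
Δλ = atan2( sin θ sin δ cos φ₁ , cos δ − sin φ₁ sin φ₂ ) = atan2(0.681192, 0.453085) = 0.983854 rad = 56.371°.
λ₂ = -52.792° + 56.371° = 3.579°.
The forward bearing on arrival equals the back-azimuth from the destination plus 180°.
Back-azimuth from P₂ (4.382°, 3.579°) to P₁ (-34.864°, -52.792°), with Δλ' = λ₁ − λ₂ = -56.371°: atan2( sin Δλ' cos φ₁ , cos φ₂ sin φ₁ − sin φ₂ cos φ₁ cos Δλ' ) = 228.488°.
Final bearing = (228.488° + 180°) mod 360° = 48.488°.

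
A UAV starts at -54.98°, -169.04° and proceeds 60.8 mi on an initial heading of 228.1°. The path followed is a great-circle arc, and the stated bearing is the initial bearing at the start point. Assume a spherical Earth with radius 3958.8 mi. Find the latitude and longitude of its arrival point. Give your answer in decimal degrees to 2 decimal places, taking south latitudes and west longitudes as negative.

Angular distance δ = d/R = 60.8 / 3958.8 = 0.015358 rad.
Converting: φ₁ = -0.959582 rad, θ = 3.981096 rad.
Applying the spherical law of cosines for sides, sin φ₂ = sin φ₁ cos δ + cos φ₁ sin δ cos θ = -0.824741, so φ₂ = -55.56°.
Δλ = atan2( sin θ sin δ cos φ₁ , cos δ − sin φ₁ sin φ₂ ) = atan2(-0.006560, 0.324459) = -0.020215 rad = -1.16°.
λ₂ = -169.04° + -1.16° = -170.20°.

latitude -55.56°, longitude -170.20°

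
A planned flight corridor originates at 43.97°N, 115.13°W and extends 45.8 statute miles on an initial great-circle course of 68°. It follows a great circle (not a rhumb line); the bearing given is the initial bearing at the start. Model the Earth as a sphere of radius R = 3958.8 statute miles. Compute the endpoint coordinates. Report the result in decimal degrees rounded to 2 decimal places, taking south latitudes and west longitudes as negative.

δ = 45.8/3958.8 = 0.011569 rad (0.6629°).
With φ₁ = 43.97° = 0.767421 rad and θ = 68° = 1.186824 rad:
Destination latitude: φ₂ = arcsin( sin φ₁ cos δ + cos φ₁ sin δ cos θ ) = arcsin(0.697354) = 44.22°.
For the longitude increment, Δλ = atan2( sin θ sin δ cos φ₁, cos δ − sin φ₁ sin φ₂ ) = atan2(0.007720, 0.515773) = 0.86°.
λ₂ = -115.13° + 0.86° = -114.27°.

latitude 44.22°, longitude -114.27°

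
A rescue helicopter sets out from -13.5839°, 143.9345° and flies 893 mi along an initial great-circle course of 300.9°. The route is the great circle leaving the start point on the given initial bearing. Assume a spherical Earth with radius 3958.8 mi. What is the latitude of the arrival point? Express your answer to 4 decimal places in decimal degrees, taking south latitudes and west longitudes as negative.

latitude -6.7346°

Central angle δ = d/R = 0.225573 rad.
Start latitude φ₁ = -0.237084 rad; initial bearing θ = 5.251696 rad.
Applying the spherical law of cosines for sides, sin φ₂ = sin φ₁ cos δ + cos φ₁ sin δ cos θ = -0.117270, so φ₂ = -6.7346°.
Then Δλ = atan2(-0.186551, 0.947123) = -0.194476 rad, from sin θ sin δ cos φ₁ over cos δ − sin φ₁ sin φ₂.
λ₂ = 143.9345° + -11.1427° = 132.7918°.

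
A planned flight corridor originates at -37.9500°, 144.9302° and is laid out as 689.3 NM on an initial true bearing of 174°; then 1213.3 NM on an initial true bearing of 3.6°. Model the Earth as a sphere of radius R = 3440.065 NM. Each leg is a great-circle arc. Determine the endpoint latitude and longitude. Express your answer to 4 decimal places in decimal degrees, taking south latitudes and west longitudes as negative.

Apply the spherical direct solution leg by leg, carrying full precision between legs.
Leg 1: from (-37.9500°, 144.9302°), δ = 689.3/3440.065 = 0.200374 rad, θ = 174° → φ = -49.3549°, λ = 146.7605°.
Leg 2: from (-49.3549°, 146.7605°), δ = 1213.3/3440.065 = 0.352697 rad, θ = 3.6° → φ = -29.1760°, λ = 148.1840°.

latitude -29.1760°, longitude 148.1840°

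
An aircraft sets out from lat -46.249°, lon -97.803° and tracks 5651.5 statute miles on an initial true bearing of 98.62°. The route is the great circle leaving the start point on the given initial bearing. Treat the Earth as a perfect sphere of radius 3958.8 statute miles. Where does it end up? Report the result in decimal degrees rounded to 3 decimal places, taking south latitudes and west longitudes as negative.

δ = 5651.5/3958.8 = 1.427579 rad (81.7943°).
With φ₁ = -46.249° = -0.807197 rad and θ = 98.62° = 1.721244 rad:
sin φ₂ = sin φ₁ cos δ + cos φ₁ sin δ cos θ = (-0.722352)(0.142728) + (0.691526)(0.989762)(-0.149880) = -0.205685
φ₂ = asin(-0.205685) = -0.207164 rad = -11.870°.
For the longitude increment, Δλ = atan2( sin θ sin δ cos φ₁, cos δ − sin φ₁ sin φ₂ ) = atan2(0.676714, -0.005849) = 90.495°.
Hence λ₂ = -97.803° + 90.495° = -7.308°.

latitude -11.870°, longitude -7.308°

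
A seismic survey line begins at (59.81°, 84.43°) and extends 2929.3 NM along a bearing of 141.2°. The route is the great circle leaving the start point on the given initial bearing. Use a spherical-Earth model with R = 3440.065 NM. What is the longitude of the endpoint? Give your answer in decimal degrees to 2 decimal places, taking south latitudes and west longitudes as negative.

longitude 113.79°

The arc subtends δ = 2929.3/3440.065 = 0.851525 rad at the centre.
With φ₁ = 59.81° = 1.043881 rad and θ = 141.2° = 2.464405 rad:
sin φ₂ = sin φ₁ cos δ + cos φ₁ sin δ cos θ = (0.864363)(0.658837) + (0.502869)(0.752286)(-0.779338) = 0.274649
φ₂ = asin(0.274649) = 0.278225 rad = 15.94°.
Δλ = atan2( sin θ sin δ cos φ₁ , cos δ − sin φ₁ sin φ₂ ) = atan2(0.237045, 0.421440) = 0.512362 rad = 29.36°.
λ₂ = 84.43° + 29.36° = 113.79°.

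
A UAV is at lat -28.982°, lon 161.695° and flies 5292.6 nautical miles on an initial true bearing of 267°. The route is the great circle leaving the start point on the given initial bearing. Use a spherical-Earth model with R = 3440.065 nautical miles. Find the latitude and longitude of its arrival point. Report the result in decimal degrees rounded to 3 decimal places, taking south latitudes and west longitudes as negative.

latitude -3.520°, longitude 71.861°

Central angle δ = d/R = 1.538517 rad.
With φ₁ = -28.982° = -0.505831 rad and θ = 267° = 4.660029 rad:
sin φ₂ = sin φ₁ cos δ + cos φ₁ sin δ cos θ = (-0.484535)(0.032273) + (0.874772)(0.999479)(-0.052336) = -0.061396
φ₂ = asin(-0.061396) = -0.061434 rad = -3.520°.
Δλ = atan2( sin θ sin δ cos φ₁ , cos δ − sin φ₁ sin φ₂ ) = atan2(-0.873118, 0.002525) = -1.567904 rad = -89.834°.
Hence λ₂ = 161.695° + -89.834° = 71.861°.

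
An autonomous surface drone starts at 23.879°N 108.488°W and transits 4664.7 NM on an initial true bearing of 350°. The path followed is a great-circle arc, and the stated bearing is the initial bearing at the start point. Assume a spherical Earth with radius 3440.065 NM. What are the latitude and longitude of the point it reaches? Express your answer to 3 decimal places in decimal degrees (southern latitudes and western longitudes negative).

Angular distance δ = d/R = 4664.7 / 3440.065 = 1.355992 rad.
With φ₁ = 23.879° = 0.416767 rad and θ = 350° = 6.108652 rad:
sin φ₂ = sin φ₁ cos δ + cos φ₁ sin δ cos θ = (0.404806)(0.213156) + (0.914402)(0.977018)(0.984808) = 0.966102
φ₂ = asin(0.966102) = 1.309679 rad = 75.039°.
Δλ = atan2( sin θ sin δ cos φ₁ , cos δ − sin φ₁ sin φ₂ ) = atan2(-0.155135, -0.177928) = -2.424522 rad = -138.915°.
λ₂ = -108.488° + -138.915° = -247.403°, normalized to (−180°, 180°] → 112.597°.

latitude 75.039°, longitude 112.597°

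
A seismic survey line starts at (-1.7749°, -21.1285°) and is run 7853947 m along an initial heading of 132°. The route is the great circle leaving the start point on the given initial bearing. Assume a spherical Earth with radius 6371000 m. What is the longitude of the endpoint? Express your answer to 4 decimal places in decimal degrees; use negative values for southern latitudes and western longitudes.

Central angle δ = d/R = 1.232765 rad.
Converting: φ₁ = -0.030978 rad, θ = 2.303835 rad.
Destination latitude: φ₂ = arcsin( sin φ₁ cos δ + cos φ₁ sin δ cos θ ) = arcsin(-0.641233) = -39.8838°.
For the longitude increment, Δλ = atan2( sin θ sin δ cos φ₁, cos δ − sin φ₁ sin φ₂ ) = atan2(0.700753, 0.311769) = 66.0154°.
λ₂ = -21.1285° + 66.0154° = 44.8869°.

longitude 44.8869°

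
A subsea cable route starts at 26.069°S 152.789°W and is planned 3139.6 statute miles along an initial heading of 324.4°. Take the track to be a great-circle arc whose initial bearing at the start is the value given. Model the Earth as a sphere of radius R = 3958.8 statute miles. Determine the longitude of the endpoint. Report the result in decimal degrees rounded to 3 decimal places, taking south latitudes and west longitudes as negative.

longitude -177.903°

The arc subtends δ = 3139.6/3958.8 = 0.793069 rad at the centre.
With φ₁ = -26.069° = -0.454990 rad and θ = 324.4° = 5.661848 rad:
sin φ₂ = sin φ₁ cos δ + cos φ₁ sin δ cos θ = (-0.439453)(0.701662) + (0.898265)(0.712510)(0.813101) = 0.212055
φ₂ = asin(0.212055) = 0.213678 rad = 12.243°.
For the longitude increment, Δλ = atan2( sin θ sin δ cos φ₁, cos δ − sin φ₁ sin φ₂ ) = atan2(-0.372572, 0.794851) = -25.114°.
Hence λ₂ = -152.789° + -25.114° = -177.903°.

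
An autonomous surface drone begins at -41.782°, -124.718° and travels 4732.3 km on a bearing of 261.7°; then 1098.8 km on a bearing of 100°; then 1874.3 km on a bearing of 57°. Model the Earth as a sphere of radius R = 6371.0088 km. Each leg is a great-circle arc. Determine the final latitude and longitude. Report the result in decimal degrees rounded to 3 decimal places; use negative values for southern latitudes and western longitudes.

latitude -25.231°, longitude -151.265°

Apply the spherical direct solution leg by leg, carrying full precision between legs.
Leg 1: from (-41.782°, -124.718°), δ = 4732.3/6371.0088 = 0.742787 rad, θ = 261.7° → φ = -34.304°, λ = -178.832°.
Leg 2: from (-34.304°, -178.832°), δ = 1098.8/6371.0088 = 0.172469 rad, θ = 100° → φ = -35.440°, λ = -166.860°.
Leg 3: from (-35.440°, -166.860°), δ = 1874.3/6371.0088 = 0.294192 rad, θ = 57° → φ = -25.231°, λ = -151.265°.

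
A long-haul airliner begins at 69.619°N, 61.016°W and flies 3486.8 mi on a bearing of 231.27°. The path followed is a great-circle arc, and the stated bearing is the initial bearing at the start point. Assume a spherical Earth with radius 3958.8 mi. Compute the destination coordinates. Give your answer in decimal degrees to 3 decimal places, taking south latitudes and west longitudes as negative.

latitude 25.383°, longitude -102.769°

The arc subtends δ = 3486.8/3958.8 = 0.880772 rad at the centre.
Start latitude φ₁ = 1.215081 rad; initial bearing θ = 4.036423 rad.
Destination latitude: φ₂ = arcsin( sin φ₁ cos δ + cos φ₁ sin δ cos θ ) = arcsin(0.428663) = 25.383°.
Δλ = atan2( sin θ sin δ cos φ₁ , cos δ − sin φ₁ sin φ₂ ) = atan2(-0.209528, 0.234729) = -0.728732 rad = -41.753°.
λ₂ = -61.016° + -41.753° = -102.769°.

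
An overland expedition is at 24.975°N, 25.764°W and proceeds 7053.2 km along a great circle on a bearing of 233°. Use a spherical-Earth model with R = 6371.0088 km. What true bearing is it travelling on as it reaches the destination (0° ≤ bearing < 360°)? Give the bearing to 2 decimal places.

final bearing 229.35°

δ = 7053.2/6371.0088 = 1.107077 rad (63.4309°).
Converting: φ₁ = 0.435896 rad, θ = 4.066617 rad.
sin φ₂ = sin φ₁ cos δ + cos φ₁ sin δ cos θ = (0.422223)(0.447277) + (0.906492)(0.894395)(-0.601815) = -0.299078
φ₂ = asin(-0.299078) = -0.303727 rad = -17.402°.
Then Δλ = atan2(-0.647504, 0.573555) = -0.845885 rad, from sin θ sin δ cos φ₁ over cos δ − sin φ₁ sin φ₂.
λ₂ = λ₁ + Δλ = -74.230°.
The forward bearing on arrival equals the back-azimuth from the destination plus 180°.
Back-azimuth from P₂ (-17.40°, -74.23°) to P₁ (24.98°, -25.76°), with Δλ' = λ₁ − λ₂ = 48.47°: atan2( sin Δλ' cos φ₁ , cos φ₂ sin φ₁ − sin φ₂ cos φ₁ cos Δλ' ) = 49.35°.
Final bearing = (49.35° + 180°) mod 360° = 229.35°.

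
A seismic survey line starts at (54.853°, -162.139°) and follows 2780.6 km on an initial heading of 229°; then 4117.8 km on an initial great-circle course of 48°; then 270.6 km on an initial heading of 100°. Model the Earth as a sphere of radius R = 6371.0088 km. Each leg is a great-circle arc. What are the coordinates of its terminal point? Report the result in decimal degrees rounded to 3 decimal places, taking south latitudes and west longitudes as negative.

Apply the spherical direct solution leg by leg, carrying full precision between legs.
Leg 1: from (54.853°, -162.139°), δ = 2780.6/6371.0088 = 0.436446 rad, θ = 229° → φ = 35.547°, λ = 174.775°.
Leg 2: from (35.547°, 174.775°), δ = 4117.8/6371.0088 = 0.646334 rad, θ = 48° → φ = 52.373°, λ = -138.078°.
Leg 3: from (52.373°, -138.078°), δ = 270.6/6371.0088 = 0.042474 rad, θ = 100° → φ = 51.886°, λ = -134.194°.

latitude 51.886°, longitude -134.194°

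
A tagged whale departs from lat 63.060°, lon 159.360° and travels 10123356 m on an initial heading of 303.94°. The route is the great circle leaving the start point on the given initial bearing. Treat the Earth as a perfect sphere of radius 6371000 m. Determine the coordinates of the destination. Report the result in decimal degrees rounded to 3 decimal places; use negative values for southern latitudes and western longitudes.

Central angle δ = d/R = 1.588974 rad.
Converting: φ₁ = 1.100605 rad, θ = 5.304754 rad.
Destination latitude: φ₂ = arcsin( sin φ₁ cos δ + cos φ₁ sin δ cos θ ) = arcsin(0.236707) = 13.692°.
Then Δλ = atan2(-0.375804, -0.229197) = -2.118451 rad, from sin θ sin δ cos φ₁ over cos δ − sin φ₁ sin φ₂.
λ₂ = 159.360° + -121.378° = 37.982°.

latitude 13.692°, longitude 37.982°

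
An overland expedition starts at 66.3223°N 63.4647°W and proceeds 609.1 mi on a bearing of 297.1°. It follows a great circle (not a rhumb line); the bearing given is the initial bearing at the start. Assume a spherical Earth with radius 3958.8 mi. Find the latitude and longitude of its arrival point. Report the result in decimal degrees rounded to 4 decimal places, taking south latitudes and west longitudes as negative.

Angular distance δ = d/R = 609.1 / 3958.8 = 0.153860 rad.
Converting: φ₁ = 1.157543 rad, θ = 5.185373 rad.
Applying the spherical law of cosines for sides, sin φ₂ = sin φ₁ cos δ + cos φ₁ sin δ cos θ = 0.933037, so φ₂ = 68.9133°.
Then Δλ = atan2(-0.054788, 0.133694) = -0.388930 rad, from sin θ sin δ cos φ₁ over cos δ − sin φ₁ sin φ₂.
Hence λ₂ = -63.4647° + -22.2840° = -85.7487°.

latitude 68.9133°, longitude -85.7487°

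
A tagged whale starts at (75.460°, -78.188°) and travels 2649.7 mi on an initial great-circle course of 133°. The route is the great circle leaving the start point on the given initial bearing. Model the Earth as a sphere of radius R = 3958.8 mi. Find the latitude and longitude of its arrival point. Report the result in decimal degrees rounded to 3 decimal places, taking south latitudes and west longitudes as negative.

latitude 40.760°, longitude -41.384°

The arc subtends δ = 2649.7/3958.8 = 0.669319 rad at the centre.
Start latitude φ₁ = 1.317025 rad; initial bearing θ = 2.321288 rad.
sin φ₂ = sin φ₁ cos δ + cos φ₁ sin δ cos θ = (0.967973)(0.784244) + (0.251056)(0.620452)(-0.681998) = 0.652893
φ₂ = asin(0.652893) = 0.711398 rad = 40.760°.
Then Δλ = atan2(0.113922, 0.152261) = 0.642347 rad, from sin θ sin δ cos φ₁ over cos δ − sin φ₁ sin φ₂.
λ₂ = -78.188° + 36.804° = -41.384°.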